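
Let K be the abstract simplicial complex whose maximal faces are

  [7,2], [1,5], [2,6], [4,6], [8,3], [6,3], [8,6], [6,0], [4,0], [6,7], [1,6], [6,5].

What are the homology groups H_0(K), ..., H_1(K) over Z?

H_0 = Z,  H_1 = Z^4.

We work with the vertex ordering 0 < 1 < 2 < 3 < 4 < 5 < 6 < 7 < 8. The simplices of K, each written with vertices in increasing order, are:

  0-simplices (9): [0], [1], [2], [3], [4], [5], [6], [7], [8]
  1-simplices (12): [0,4], [0,6], [1,5], [1,6], [2,6], [2,7], [3,6], [3,8], [4,6], [5,6], [6,7], [6,8]

Hence C_0 ≅ Z^9, C_1 ≅ Z^12.

Boundary ∂_1: C_1 → C_0 maps an edge to its endpoints' difference, ∂[p,q] = q − p. For instance
  ∂[0,4] = [4] − [0].
This gives a 9×12 integer matrix of rank 8; reducing to Smith normal form yields diagonal entries (1,1,1,1,1,1,1,1).

Computing H_k = (kernel of ∂_k) / (image of ∂_{k+1}):

  H_0: rank C_0 − rank ∂_1 = 9 − 8 = 1, and the invariant factors of ∂_1 are all 1, so H_0 ≅ Z.
  H_1: rank ker ∂_1 − rank ∂_2 = (12 − 8) − 0 = 4, and there is no ∂_2, so H_1 ≅ Z^4.

(K is a triangulation of a wedge of 4 circles.)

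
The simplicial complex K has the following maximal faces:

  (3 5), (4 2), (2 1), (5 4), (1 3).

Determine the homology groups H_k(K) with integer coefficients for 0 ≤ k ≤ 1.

H_0 = Z,  H_1 = Z.

Take the total order 1 < 2 < 3 < 4 < 5 on the vertex set. Then K (dimension 1) consists of the simplices:

  0-simplices (5): [1], [2], [3], [4], [5]
  1-simplices (5): [1,2], [1,3], [2,4], [3,5], [4,5]

so the chain groups are C_0 ≅ Z^5, C_1 ≅ Z^5.

Boundary ∂_1: C_1 → C_0 sends each edge [p,q] (with p < q) to q − p. For instance
  ∂[3,5] = [5] − [3].
The 5×5 boundary matrix has rank 4 and Smith normal form diag(1,1,1,1).

Reading off H_k = ker ∂_k / im ∂_{k+1}:

  H_0: rank C_0 − rank ∂_1 = 5 − 4 = 1, and the invariant factors of ∂_1 are all 1, so H_0 ≅ Z.
  H_1: rank ker ∂_1 − rank ∂_2 = (5 − 4) − 0 = 1, and there is no ∂_2, so H_1 ≅ Z.

As a check, the Euler characteristic is 5 − 5 = 0, which agrees with 1 − 1 = 0.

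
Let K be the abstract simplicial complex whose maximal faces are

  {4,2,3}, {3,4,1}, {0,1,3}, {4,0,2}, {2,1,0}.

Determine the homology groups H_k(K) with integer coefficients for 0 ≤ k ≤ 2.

Take the total order 0 < 1 < 2 < 3 < 4 on the vertex set. Then K (dimension 2) consists of the simplices:

  0-simplices (5): [0], [1], [2], [3], [4]
  1-simplices (10): [0,1], [0,2], [0,3], [0,4], [1,2], [1,3], [1,4], [2,3], [2,4], [3,4]
  2-simplices (5): [0,1,2], [0,1,3], [0,2,4], [1,3,4], [2,3,4]

giving chain groups C_0 ≅ Z^5, C_1 ≅ Z^10, C_2 ≅ Z^5.

∂_1: C_1 → C_0 maps an edge to its endpoints' difference, ∂[p,q] = q − p. For instance
  ∂[1,4] = [4] − [1].
This gives a 5×10 integer matrix of rank 4; reducing to Smith normal form yields diagonal entries (1,1,1,1).

∂_2: C_2 → C_1 acts by ∂[p,q,r] = [q,r] − [p,r] + [p,q]. For instance
  ∂[0,1,2] = [1,2] − [0,2] + [0,1],
  ∂[0,1,3] = [1,3] − [0,3] + [0,1].
As a 10×5 matrix over Z this has rank 5, with invariant factors (1,1,1,1,1).

Reading off H_k = ker ∂_k / im ∂_{k+1}:

  H_0: rank C_0 − rank ∂_1 = 5 − 4 = 1, and the invariant factors of ∂_1 are all 1, so H_0 ≅ Z.
  H_1: rank ker ∂_1 − rank ∂_2 = (10 − 4) − 5 = 1, and the invariant factors of ∂_2 are all 1, so H_1 ≅ Z.
  H_2: rank ker ∂_2 − rank ∂_3 = (5 − 5) − 0 = 0, and there is no ∂_3, so H_2 ≅ 0.

H_0 = Z,  H_1 = Z,  H_2 = 0.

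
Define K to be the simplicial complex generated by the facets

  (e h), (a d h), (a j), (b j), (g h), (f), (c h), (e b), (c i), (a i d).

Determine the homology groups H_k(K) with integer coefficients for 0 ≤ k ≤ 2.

Take the total order a < b < c < d < e < f < g < h < i < j on the vertex set. Then K (dimension 2) consists of the simplices:

  0-simplices (10): a, b, c, d, e, f, g, h, i, j
  1-simplices (12): ad, ah, ai, aj, be, bj, ch, ci, dh, di, eh, gh
  2-simplices (2): adh, adi

giving chain groups C_0 ≅ Z^10, C_1 ≅ Z^12, C_2 ≅ Z^2.

Boundary ∂_1: C_1 → C_0 sends each edge [p,q] (with p < q) to q − p. For instance
  ∂be = e − b.
This gives a 10×12 integer matrix of rank 8; reducing to Smith normal form yields diagonal entries (1,1,1,1,1,1,1,1).

The boundary map ∂_2: C_2 → C_1 sends each 2-simplex [p,q,r] to [q,r] − [p,r] + [p,q]. For instance
  ∂adi = di − ai + ad,
  ∂adh = dh − ah + ad.
The 12×2 boundary matrix has rank 2 and Smith normal form diag(1,1).

Reading off H_k = ker ∂_k / im ∂_{k+1}:

  H_0: rank C_0 − rank ∂_1 = 10 − 8 = 2, and the invariant factors of ∂_1 are all 1, so H_0 ≅ Z^2.
  H_1: rank ker ∂_1 − rank ∂_2 = (12 − 8) − 2 = 2, and the invariant factors of ∂_2 are all 1, so H_1 ≅ Z^2.
  H_2: rank ker ∂_2 − rank ∂_3 = (2 − 2) − 0 = 0, and there is no ∂_3, so H_2 ≅ 0.

As a check, the Euler characteristic is 10 − 12 + 2 = 0, which agrees with 2 − 2 + 0 = 0.

H_0 ≅ Z^2,  H_1 ≅ Z^2,  H_2 = 0.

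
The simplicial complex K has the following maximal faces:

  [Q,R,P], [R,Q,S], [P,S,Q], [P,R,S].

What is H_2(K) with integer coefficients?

Fix the vertex order P < Q < R < S and write every simplex with vertices in increasing order. Then dim K = 2 and the simplices of K are:

  0-simplices (4): P, Q, R, S
  1-simplices (6): PQ, PR, PS, QR, QS, RS
  2-simplices (4): PQR, PQS, PRS, QRS

so the chain groups are C_0 ≅ Z^4, C_1 ≅ Z^6, C_2 ≅ Z^4.

∂_1: C_1 → C_0 maps an edge to its endpoints' difference, ∂[p,q] = q − p. For instance
  ∂PS = S − P.
As a 4×6 matrix over Z this has rank 3, with invariant factors (1,1,1).

Boundary ∂_2: C_2 → C_1 sends each 2-simplex [p,q,r] to [q,r] − [p,r] + [p,q]. For instance
  ∂PQS = QS − PS + PQ,
  ∂PRS = RS − PS + PR.
As a 6×4 matrix over Z this has rank 3, with invariant factors (1,1,1).

Computing H_k = (kernel of ∂_k) / (image of ∂_{k+1}):

  H_2: rank ker ∂_2 − rank ∂_3 = (4 − 3) − 0 = 1, and there is no ∂_3, so H_2 = Z.

(K is a triangulation of the 2-sphere S^2.)

H_2 ≅ Z.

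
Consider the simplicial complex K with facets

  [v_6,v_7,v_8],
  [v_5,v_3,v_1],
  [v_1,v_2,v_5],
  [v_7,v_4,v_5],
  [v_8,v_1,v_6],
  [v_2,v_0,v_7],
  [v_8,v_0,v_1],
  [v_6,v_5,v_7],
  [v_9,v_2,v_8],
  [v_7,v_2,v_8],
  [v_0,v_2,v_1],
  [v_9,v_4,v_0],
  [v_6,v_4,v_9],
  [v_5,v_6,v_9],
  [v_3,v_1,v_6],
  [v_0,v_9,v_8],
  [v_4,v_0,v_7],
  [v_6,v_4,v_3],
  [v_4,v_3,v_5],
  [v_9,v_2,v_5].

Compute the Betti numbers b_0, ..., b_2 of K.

Order the vertices as v_0 < v_1 < v_2 < v_3 < v_4 < v_5 < v_6 < v_7 < v_8 < v_9. Listing each simplex with vertices in this order, K has dimension 2 with simplices:

  0-simplices (10): [v_0], [v_1], [v_2], [v_3], [v_4], [v_5], [v_6], [v_7], [v_8], [v_9]
  1-simplices (30): (30 of them)
  2-simplices (20): (20 of them)

giving chain groups C_0 ≅ Z^10, C_1 ≅ Z^30, C_2 ≅ Z^20.

Boundary ∂_1: C_1 → C_0 sends each edge [p,q] (with p < q) to q − p. For instance
  ∂[v_4,v_9] = [v_9] − [v_4].
This gives a 10×30 integer matrix of rank 9; reducing to Smith normal form yields diagonal entries (1,1,1,1,1,1,1,1,1).

The boundary map ∂_2: C_2 → C_1 maps a triangle to the signed sum of its edges. For instance
  ∂[v_0,v_4,v_7] = [v_4,v_7] − [v_0,v_7] + [v_0,v_4],
  ∂[v_3,v_4,v_5] = [v_4,v_5] − [v_3,v_5] + [v_3,v_4].
The 30×20 boundary matrix has rank 20 and Smith normal form diag(1,1,1,1,1,1,1,1,1,1,1,1,1,1,1,1,1,1,1,2).

From H_k ≅ ker(∂_k) / im(∂_{k+1}) we obtain:

  H_0: rank C_0 − rank ∂_1 = 10 − 9 = 1, and the invariant factors of ∂_1 are all 1, so H_0 ≅ Z.
  H_1: rank ker ∂_1 − rank ∂_2 = (30 − 9) − 20 = 1, and ∂_2 has invariant factor 2 > 1, so H_1 ≅ Z ⊕ Z/2.
  H_2: rank ker ∂_2 − rank ∂_3 = (20 − 20) − 0 = 0, and there is no ∂_3, so H_2 ≅ 0.

As a check, the Euler characteristic is 10 − 30 + 20 = 0, which agrees with 1 − 1 + 0 = 0.

Hence the Betti numbers are b_0 = 1, b_1 = 1, b_2 = 0.

b_0 = 1, b_1 = 1, b_2 = 0.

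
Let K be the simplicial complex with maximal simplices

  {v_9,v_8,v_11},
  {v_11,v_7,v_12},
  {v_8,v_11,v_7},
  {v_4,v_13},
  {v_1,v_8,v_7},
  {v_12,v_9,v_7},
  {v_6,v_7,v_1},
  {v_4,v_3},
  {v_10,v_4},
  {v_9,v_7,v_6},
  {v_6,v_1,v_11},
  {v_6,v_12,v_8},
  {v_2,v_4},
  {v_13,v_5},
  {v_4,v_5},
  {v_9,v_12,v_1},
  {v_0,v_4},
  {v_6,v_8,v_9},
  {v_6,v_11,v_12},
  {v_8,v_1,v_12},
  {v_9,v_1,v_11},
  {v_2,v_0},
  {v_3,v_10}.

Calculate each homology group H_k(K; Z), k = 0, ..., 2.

H_0 ≅ Z^2,  H_1 ≅ Z^5,  H_2 ≅ Z.

Order the vertices as v_0 < v_1 < v_2 < v_3 < v_4 < v_5 < v_6 < v_7 < v_8 < v_9 < v_10 < v_11 < v_12 < v_13. Listing each simplex with vertices in this order, K has dimension 2 with simplices:

  0-simplices (14): [v_0], [v_1], [v_2], [v_3], [v_4], [v_5], [v_6], [v_7], [v_8], [v_9], [v_10], [v_11], [v_12], [v_13]
  1-simplices (30): (30 of them)
  2-simplices (14): (14 of them)

so the chain groups are C_0 ≅ Z^14, C_1 ≅ Z^30, C_2 ≅ Z^14.

∂_1: C_1 → C_0 is given by ∂[p,q] = [q] − [p]. For instance
  ∂[v_6,v_8] = [v_8] − [v_6].
As a 14×30 matrix over Z this has rank 12, with invariant factors (1,1,1,1,1,1,1,1,1,1,1,1).

Boundary ∂_2: C_2 → C_1 maps a triangle to the signed sum of its edges. For instance
  ∂[v_7,v_11,v_12] = [v_11,v_12] − [v_7,v_12] + [v_7,v_11],
  ∂[v_6,v_8,v_12] = [v_8,v_12] − [v_6,v_12] + [v_6,v_8].
The resulting 30×14 matrix has rank 13, and its Smith normal form has invariant factors (1,1,1,1,1,1,1,1,1,1,1,1,1).

From H_k ≅ ker(∂_k) / im(∂_{k+1}) we obtain:

  H_0: rank C_0 − rank ∂_1 = 14 − 12 = 2, and the invariant factors of ∂_1 are all 1, so H_0 = Z^2.
  H_1: rank ker ∂_1 − rank ∂_2 = (30 − 12) − 13 = 5, and the invariant factors of ∂_2 are all 1, so H_1 = Z^5.
  H_2: rank ker ∂_2 − rank ∂_3 = (14 − 13) − 0 = 1, and there is no ∂_3, so H_2 = Z.

As a check, the Euler characteristic is 14 − 30 + 14 = -2, which agrees with 2 − 5 + 1 = -2.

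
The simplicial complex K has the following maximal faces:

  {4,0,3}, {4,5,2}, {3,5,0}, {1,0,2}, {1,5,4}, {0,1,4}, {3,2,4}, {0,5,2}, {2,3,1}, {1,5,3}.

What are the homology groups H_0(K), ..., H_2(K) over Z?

H_0 = Z,  H_1 = Z/2Z,  H_2 = 0.

Take the total order 0 < 1 < 2 < 3 < 4 < 5 on the vertex set. Then K (dimension 2) consists of the simplices:

  0-simplices (6): [0], [1], [2], [3], [4], [5]
  1-simplices (15): [0,1], [0,2], [0,3], [0,4], [0,5], [1,2], [1,3], [1,4], [1,5], [2,3], [2,4], [2,5], [3,4], [3,5], [4,5]
  2-simplices (10): [0,1,2], [0,1,4], [0,2,5], [0,3,4], [0,3,5], [1,2,3], [1,3,5], [1,4,5], [2,3,4], [2,4,5]

Hence C_0 ≅ Z^6, C_1 ≅ Z^15, C_2 ≅ Z^10.

∂_1: C_1 → C_0 sends each edge [p,q] (with p < q) to q − p.
The resulting 6×15 matrix has rank 5, and its Smith normal form has invariant factors (1,1,1,1,1).

Boundary ∂_2: C_2 → C_1 maps a triangle to the signed sum of its edges. For instance
  ∂[0,1,4] = [1,4] − [0,4] + [0,1],
  ∂[2,3,4] = [3,4] − [2,4] + [2,3].
The 15×10 boundary matrix has rank 10 and Smith normal form diag(1,1,1,1,1,1,1,1,1,2).

From H_k ≅ ker(∂_k) / im(∂_{k+1}) we obtain:

  H_0: rank C_0 − rank ∂_1 = 6 − 5 = 1, and the invariant factors of ∂_1 are all 1, so H_0 = Z.
  H_1: rank ker ∂_1 − rank ∂_2 = (15 − 5) − 10 = 0, and ∂_2 has invariant factor 2 > 1, so H_1 = Z/2Z.
  H_2: rank ker ∂_2 − rank ∂_3 = (10 − 10) − 0 = 0, and there is no ∂_3, so H_2 = 0.

As a check, the Euler characteristic is 6 − 15 + 10 = 1, which agrees with 1 − 0 + 0 = 1.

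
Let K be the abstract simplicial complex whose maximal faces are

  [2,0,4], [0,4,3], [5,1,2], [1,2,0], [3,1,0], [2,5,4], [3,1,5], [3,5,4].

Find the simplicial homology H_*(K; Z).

H_0 = Z,  H_1 = 0,  H_2 = Z.

Order the vertices as 0 < 1 < 2 < 3 < 4 < 5. Listing each simplex with vertices in this order, K has dimension 2 with simplices:

  0-simplices (6): [0], [1], [2], [3], [4], [5]
  1-simplices (12): [0,1], [0,2], [0,3], [0,4], [1,2], [1,3], [1,5], [2,4], [2,5], [3,4], [3,5], [4,5]
  2-simplices (8): [0,1,2], [0,1,3], [0,2,4], [0,3,4], [1,2,5], [1,3,5], [2,4,5], [3,4,5]

Hence C_0 ≅ Z^6, C_1 ≅ Z^12, C_2 ≅ Z^8.

The boundary map ∂_1: C_1 → C_0 sends each edge [p,q] (with p < q) to q − p.
This gives a 6×12 integer matrix of rank 5; reducing to Smith normal form yields diagonal entries (1,1,1,1,1).

The boundary map ∂_2: C_2 → C_1 acts by ∂[p,q,r] = [q,r] − [p,r] + [p,q]. For instance
  ∂[0,1,2] = [1,2] − [0,2] + [0,1],
  ∂[2,4,5] = [4,5] − [2,5] + [2,4].
As a 12×8 matrix over Z this has rank 7, with invariant factors (1,1,1,1,1,1,1).

From H_k ≅ ker(∂_k) / im(∂_{k+1}) we obtain:

  H_0: rank C_0 − rank ∂_1 = 6 − 5 = 1, and the invariant factors of ∂_1 are all 1, so H_0 ≅ Z.
  H_1: rank ker ∂_1 − rank ∂_2 = (12 − 5) − 7 = 0, and the invariant factors of ∂_2 are all 1, so H_1 ≅ 0.
  H_2: rank ker ∂_2 − rank ∂_3 = (8 − 7) − 0 = 1, and there is no ∂_3, so H_2 ≅ Z.

As a check, the Euler characteristic is 6 − 12 + 8 = 2, which agrees with 1 − 0 + 1 = 2.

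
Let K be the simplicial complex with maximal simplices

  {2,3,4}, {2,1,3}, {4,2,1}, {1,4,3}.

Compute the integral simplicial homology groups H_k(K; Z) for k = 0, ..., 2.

K has 4 vertices, 6 edges, 4 triangles.
rank ∂_0 = 0, rank ∂_1 = 3 ⇒ b_0 = 4 − 0 − 3 = 1; all invariant factors of ∂_1 are 1 so no torsion. So H_0 ≅ Z.
rank ∂_1 = 3, rank ∂_2 = 3 ⇒ b_1 = 6 − 3 − 3 = 0; all invariant factors of ∂_2 are 1 so no torsion. So H_1 ≅ 0.
rank ∂_2 = 3, rank ∂_3 = 0 ⇒ b_2 = 4 − 3 − 0 = 1. So H_2 ≅ Z.

H_0 ≅ Z,  H_1 = 0,  H_2 ≅ Z.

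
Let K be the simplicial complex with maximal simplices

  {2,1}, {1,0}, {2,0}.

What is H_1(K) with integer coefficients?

Take the total order 0 < 1 < 2 on the vertex set. Then K (dimension 1) consists of the simplices:

  0-simplices (3): [0], [1], [2]
  1-simplices (3): [0,1], [0,2], [1,2]

giving chain groups C_0 ≅ Z^3, C_1 ≅ Z^3.

Boundary ∂_1: C_1 → C_0 is given by ∂[p,q] = [q] − [p]. For instance
  ∂[0,2] = [2] − [0].
This gives a 3×3 integer matrix of rank 2; reducing to Smith normal form yields diagonal entries (1,1).

From H_k ≅ ker(∂_k) / im(∂_{k+1}) we obtain:

  H_1: rank ker ∂_1 − rank ∂_2 = (3 − 2) − 0 = 1, and there is no ∂_2, so H_1 ≅ Z.

(K is a triangulation of the circle S^1.)

H_1 ≅ Z.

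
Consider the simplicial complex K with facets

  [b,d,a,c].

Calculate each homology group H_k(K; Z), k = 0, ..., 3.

Order the vertices as a < b < c < d. Listing each simplex with vertices in this order, K has dimension 3 with simplices:

  0-simplices (4): a, b, c, d
  1-simplices (6): ab, ac, ad, bc, bd, cd
  2-simplices (4): abc, abd, acd, bcd
  3-simplices (1): abcd

giving chain groups C_0 ≅ Z^4, C_1 ≅ Z^6, C_2 ≅ Z^4, C_3 ≅ Z^1.

Boundary ∂_1: C_1 → C_0 sends each edge [p,q] (with p < q) to q − p.
The 4×6 boundary matrix has rank 3 and Smith normal form diag(1,1,1).

Boundary ∂_2: C_2 → C_1 maps a triangle to the signed sum of its edges. For instance
  ∂acd = cd − ad + ac,
  ∂bcd = cd − bd + bc.
The 6×4 boundary matrix has rank 3 and Smith normal form diag(1,1,1).

Boundary ∂_3: C_3 → C_2 sends each 3-simplex σ to the alternating sum Σ_i (−1)^i (σ with its i-th vertex removed). For instance
  ∂abcd = bcd − acd + abd − abc.
As a 4×1 matrix over Z this has rank 1, with invariant factors (1).

Reading off H_k = ker ∂_k / im ∂_{k+1}:

  H_0: rank C_0 − rank ∂_1 = 4 − 3 = 1, and the invariant factors of ∂_1 are all 1, so H_0 ≅ Z.
  H_1: rank ker ∂_1 − rank ∂_2 = (6 − 3) − 3 = 0, and the invariant factors of ∂_2 are all 1, so H_1 ≅ 0.
  H_2: rank ker ∂_2 − rank ∂_3 = (4 − 3) − 1 = 0, and the invariant factors of ∂_3 are all 1, so H_2 ≅ 0.
  H_3: rank ker ∂_3 − rank ∂_4 = (1 − 1) − 0 = 0, and there is no ∂_4, so H_3 ≅ 0.

H_0 = Z,  H_1 = 0,  H_2 = 0,  H_3 = 0.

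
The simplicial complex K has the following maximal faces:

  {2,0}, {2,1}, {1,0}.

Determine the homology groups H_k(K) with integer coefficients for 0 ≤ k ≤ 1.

Take the total order 0 < 1 < 2 on the vertex set. Then K (dimension 1) consists of the simplices:

  0-simplices (3): [0], [1], [2]
  1-simplices (3): [0,1], [0,2], [1,2]

so the chain groups are C_0 ≅ Z^3, C_1 ≅ Z^3.

Boundary ∂_1: C_1 → C_0 sends each edge [p,q] (with p < q) to q − p. For instance
  ∂[0,1] = [1] − [0].
As a 3×3 matrix over Z this has rank 2, with invariant factors (1,1).

Now H_k = ker ∂_k / im ∂_{k+1}, so:

  H_0: rank C_0 − rank ∂_1 = 3 − 2 = 1, and the invariant factors of ∂_1 are all 1, so H_0 = Z.
  H_1: rank ker ∂_1 − rank ∂_2 = (3 − 2) − 0 = 1, and there is no ∂_2, so H_1 = Z.

As a check, the Euler characteristic is 3 − 3 = 0, which agrees with 1 − 1 = 0.

H_0 ≅ Z,  H_1 ≅ Z.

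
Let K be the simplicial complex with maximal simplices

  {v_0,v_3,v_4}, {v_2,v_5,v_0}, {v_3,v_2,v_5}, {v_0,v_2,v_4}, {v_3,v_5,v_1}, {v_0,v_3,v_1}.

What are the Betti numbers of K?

b_0 = 1, b_1 = 1, b_2 = 0.

Order the vertices as v_0 < v_1 < v_2 < v_3 < v_4 < v_5. Listing each simplex with vertices in this order, K has dimension 2 with simplices:

  0-simplices (6): [v_0], [v_1], [v_2], [v_3], [v_4], [v_5]
  1-simplices (12): [v_0,v_1], [v_0,v_2], [v_0,v_3], [v_0,v_4], [v_0,v_5], [v_1,v_3], [v_1,v_5], [v_2,v_3], [v_2,v_4], [v_2,v_5], [v_3,v_4], [v_3,v_5]
  2-simplices (6): [v_0,v_1,v_3], [v_0,v_2,v_4], [v_0,v_2,v_5], [v_0,v_3,v_4], [v_1,v_3,v_5], [v_2,v_3,v_5]

so the chain groups are C_0 ≅ Z^6, C_1 ≅ Z^12, C_2 ≅ Z^6.

The boundary map ∂_1: C_1 → C_0 is given by ∂[p,q] = [q] − [p]. For instance
  ∂[v_3,v_5] = [v_5] − [v_3].
This gives a 6×12 integer matrix of rank 5; reducing to Smith normal form yields diagonal entries (1,1,1,1,1).

Boundary ∂_2: C_2 → C_1 maps a triangle to the signed sum of its edges. For instance
  ∂[v_2,v_3,v_5] = [v_3,v_5] − [v_2,v_5] + [v_2,v_3],
  ∂[v_0,v_1,v_3] = [v_1,v_3] − [v_0,v_3] + [v_0,v_1].
As a 12×6 matrix over Z this has rank 6, with invariant factors (1,1,1,1,1,1).

Computing H_k = (kernel of ∂_k) / (image of ∂_{k+1}):

  H_0: rank C_0 − rank ∂_1 = 6 − 5 = 1, and the invariant factors of ∂_1 are all 1, so H_0 = Z.
  H_1: rank ker ∂_1 − rank ∂_2 = (12 − 5) − 6 = 1, and the invariant factors of ∂_2 are all 1, so H_1 = Z.
  H_2: rank ker ∂_2 − rank ∂_3 = (6 − 6) − 0 = 0, and there is no ∂_3, so H_2 = 0.

As a check, the Euler characteristic is 6 − 12 + 6 = 0, which agrees with 1 − 1 + 0 = 0.

Hence the Betti numbers are b_0 = 1, b_1 = 1, b_2 = 0.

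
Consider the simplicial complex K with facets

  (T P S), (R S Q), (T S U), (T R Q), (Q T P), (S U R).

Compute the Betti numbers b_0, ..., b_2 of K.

Order the vertices as P < Q < R < S < T < U. Listing each simplex with vertices in this order, K has dimension 2 with simplices:

  0-simplices (6): P, Q, R, S, T, U
  1-simplices (12): PQ, PS, PT, QR, QS, QT, RS, RT, RU, ST, SU, TU
  2-simplices (6): PQT, PST, QRS, QRT, RSU, STU

so the chain groups are C_0 ≅ Z^6, C_1 ≅ Z^12, C_2 ≅ Z^6.

The boundary map ∂_1: C_1 → C_0 sends each edge [p,q] (with p < q) to q − p. For instance
  ∂QR = R − Q.
The resulting 6×12 matrix has rank 5, and its Smith normal form has invariant factors (1,1,1,1,1).

Boundary ∂_2: C_2 → C_1 acts by ∂[p,q,r] = [q,r] − [p,r] + [p,q]. For instance
  ∂PQT = QT − PT + PQ,
  ∂RSU = SU − RU + RS.
The resulting 12×6 matrix has rank 6, and its Smith normal form has invariant factors (1,1,1,1,1,1).

From H_k ≅ ker(∂_k) / im(∂_{k+1}) we obtain:

  H_0: rank C_0 − rank ∂_1 = 6 − 5 = 1, and the invariant factors of ∂_1 are all 1, so H_0 = Z.
  H_1: rank ker ∂_1 − rank ∂_2 = (12 − 5) − 6 = 1, and the invariant factors of ∂_2 are all 1, so H_1 = Z.
  H_2: rank ker ∂_2 − rank ∂_3 = (6 − 6) − 0 = 0, and there is no ∂_3, so H_2 = 0.

(K is a triangulation of the cylinder S^1 x I.)

Hence the Betti numbers are b_0 = 1, b_1 = 1, b_2 = 0.

b_0 = 1, b_1 = 1, b_2 = 0.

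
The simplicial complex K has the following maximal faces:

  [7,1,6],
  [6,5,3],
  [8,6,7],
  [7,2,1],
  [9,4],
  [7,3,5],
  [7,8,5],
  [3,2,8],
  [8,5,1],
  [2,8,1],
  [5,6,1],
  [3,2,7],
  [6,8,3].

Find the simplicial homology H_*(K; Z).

H_0 ≅ Z^2,  H_1 ≅ Z/2,  H_2 = 0.

Take the total order 1 < 2 < 3 < 4 < 5 < 6 < 7 < 8 < 9 on the vertex set. Then K (dimension 2) consists of the simplices:

  0-simplices (9): [1], [2], [3], [4], [5], [6], [7], [8], [9]
  1-simplices (19): [1,2], [1,5], [1,6], [1,7], [1,8], [2,3], [2,7], [2,8], [3,5], [3,6], [3,7], [3,8], [4,9], [5,6], [5,7], [5,8], [6,7], [6,8], [7,8]
  2-simplices (12): [1,2,7], [1,2,8], [1,5,6], [1,5,8], [1,6,7], [2,3,7], [2,3,8], [3,5,6], [3,5,7], [3,6,8], [5,7,8], [6,7,8]

giving chain groups C_0 ≅ Z^9, C_1 ≅ Z^19, C_2 ≅ Z^12.

The boundary map ∂_1: C_1 → C_0 is given by ∂[p,q] = [q] − [p].
As a 9×19 matrix over Z this has rank 7, with invariant factors (1,1,1,1,1,1,1).

∂_2: C_2 → C_1 acts by ∂[p,q,r] = [q,r] − [p,r] + [p,q]. For instance
  ∂[1,6,7] = [6,7] − [1,7] + [1,6],
  ∂[3,5,7] = [5,7] − [3,7] + [3,5].
As a 19×12 matrix over Z this has rank 12, with invariant factors (1,1,1,1,1,1,1,1,1,1,1,2).

Computing H_k = (kernel of ∂_k) / (image of ∂_{k+1}):

  H_0: rank C_0 − rank ∂_1 = 9 − 7 = 2, and the invariant factors of ∂_1 are all 1, so H_0 = Z^2.
  H_1: rank ker ∂_1 − rank ∂_2 = (19 − 7) − 12 = 0, and ∂_2 has invariant factor 2 > 1, so H_1 = Z/2.
  H_2: rank ker ∂_2 − rank ∂_3 = (12 − 12) − 0 = 0, and there is no ∂_3, so H_2 = 0.

As a check, the Euler characteristic is 9 − 19 + 12 = 2, which agrees with 2 − 0 + 0 = 2.
(K is a triangulation of the disjoint union of the real projective plane RP^2 and the 1-simplex.)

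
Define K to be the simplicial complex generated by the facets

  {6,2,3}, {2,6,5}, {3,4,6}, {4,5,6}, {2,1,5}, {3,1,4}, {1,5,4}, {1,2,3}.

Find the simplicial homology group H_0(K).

We work with the vertex ordering 1 < 2 < 3 < 4 < 5 < 6. The simplices of K, each written with vertices in increasing order, are:

  0-simplices (6): [1], [2], [3], [4], [5], [6]
  1-simplices (12): [1,2], [1,3], [1,4], [1,5], [2,3], [2,5], [2,6], [3,4], [3,6], [4,5], [4,6], [5,6]
  2-simplices (8): [1,2,3], [1,2,5], [1,3,4], [1,4,5], [2,3,6], [2,5,6], [3,4,6], [4,5,6]

giving chain groups C_0 ≅ Z^6, C_1 ≅ Z^12, C_2 ≅ Z^8.

The boundary map ∂_1: C_1 → C_0 sends each edge [p,q] (with p < q) to q − p. For instance
  ∂[5,6] = [6] − [5].
The resulting 6×12 matrix has rank 5, and its Smith normal form has invariant factors (1,1,1,1,1).

Boundary ∂_2: C_2 → C_1 maps a triangle to the signed sum of its edges. For instance
  ∂[4,5,6] = [5,6] − [4,6] + [4,5],
  ∂[2,3,6] = [3,6] − [2,6] + [2,3].
This gives a 12×8 integer matrix of rank 7; reducing to Smith normal form yields diagonal entries (1,1,1,1,1,1,1).

From H_k ≅ ker(∂_k) / im(∂_{k+1}) we obtain:

  H_0: rank C_0 − rank ∂_1 = 6 − 5 = 1, and the invariant factors of ∂_1 are all 1, so H_0 ≅ Z.

H_0 = Z.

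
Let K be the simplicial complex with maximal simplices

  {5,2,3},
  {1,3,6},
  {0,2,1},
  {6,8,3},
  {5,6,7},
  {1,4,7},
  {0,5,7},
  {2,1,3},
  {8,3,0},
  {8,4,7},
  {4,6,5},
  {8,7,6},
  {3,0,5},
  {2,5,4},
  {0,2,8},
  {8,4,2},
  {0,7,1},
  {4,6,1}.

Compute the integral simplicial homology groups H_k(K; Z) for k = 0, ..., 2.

H_0 = Z,  H_1 = Z ⊕ Z_2,  H_2 = 0.

K has 9 vertices, 27 edges, 18 triangles.
rank ∂_0 = 0, rank ∂_1 = 8 ⇒ b_0 = 9 − 0 − 8 = 1; all invariant factors of ∂_1 are 1 so no torsion. So H_0 = Z.
rank ∂_1 = 8, rank ∂_2 = 18 ⇒ b_1 = 27 − 8 − 18 = 1; ∂_2 has invariant factor(s) [2] giving torsion. So H_1 = Z ⊕ Z_2.
rank ∂_2 = 18, rank ∂_3 = 0 ⇒ b_2 = 18 − 18 − 0 = 0. So H_2 = 0.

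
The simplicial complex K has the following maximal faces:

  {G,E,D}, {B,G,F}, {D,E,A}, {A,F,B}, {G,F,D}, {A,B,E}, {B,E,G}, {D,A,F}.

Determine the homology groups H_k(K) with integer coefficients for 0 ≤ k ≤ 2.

H_0 = Z,  H_1 = 0,  H_2 = Z.

Take the total order A < B < D < E < F < G on the vertex set. Then K (dimension 2) consists of the simplices:

  0-simplices (6): A, B, D, E, F, G
  1-simplices (12): AB, AD, AE, AF, BE, BF, BG, DE, DF, DG, EG, FG
  2-simplices (8): ABE, ABF, ADE, ADF, BEG, BFG, DEG, DFG

so the chain groups are C_0 ≅ Z^6, C_1 ≅ Z^12, C_2 ≅ Z^8.

∂_1: C_1 → C_0 is given by ∂[p,q] = [q] − [p]. For instance
  ∂AF = F − A.
The 6×12 boundary matrix has rank 5 and Smith normal form diag(1,1,1,1,1).

The boundary map ∂_2: C_2 → C_1 sends each 2-simplex [p,q,r] to [q,r] − [p,r] + [p,q]. For instance
  ∂ADE = DE − AE + AD,
  ∂DEG = EG − DG + DE.
This gives a 12×8 integer matrix of rank 7; reducing to Smith normal form yields diagonal entries (1,1,1,1,1,1,1).

Now H_k = ker ∂_k / im ∂_{k+1}, so:

  H_0: rank C_0 − rank ∂_1 = 6 − 5 = 1, and the invariant factors of ∂_1 are all 1, so H_0 ≅ Z.
  H_1: rank ker ∂_1 − rank ∂_2 = (12 − 5) − 7 = 0, and the invariant factors of ∂_2 are all 1, so H_1 ≅ 0.
  H_2: rank ker ∂_2 − rank ∂_3 = (8 − 7) − 0 = 1, and there is no ∂_3, so H_2 ≅ Z.

As a check, the Euler characteristic is 6 − 12 + 8 = 2, which agrees with 1 − 0 + 1 = 2.
(K is a triangulation of the 2-sphere S^2.)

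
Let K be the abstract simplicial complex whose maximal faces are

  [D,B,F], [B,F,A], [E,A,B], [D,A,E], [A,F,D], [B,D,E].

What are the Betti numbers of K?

We work with the vertex ordering A < B < D < E < F. The simplices of K, each written with vertices in increasing order, are:

  0-simplices (5): A, B, D, E, F
  1-simplices (9): AB, AD, AE, AF, BD, BE, BF, DE, DF
  2-simplices (6): ABE, ABF, ADE, ADF, BDE, BDF

giving chain groups C_0 ≅ Z^5, C_1 ≅ Z^9, C_2 ≅ Z^6.

The boundary map ∂_1: C_1 → C_0 is given by ∂[p,q] = [q] − [p].
The 5×9 boundary matrix has rank 4 and Smith normal form diag(1,1,1,1).

∂_2: C_2 → C_1 sends each 2-simplex [p,q,r] to [q,r] − [p,r] + [p,q]. For instance
  ∂ADE = DE − AE + AD,
  ∂BDF = DF − BF + BD.
The 9×6 boundary matrix has rank 5 and Smith normal form diag(1,1,1,1,1).

From H_k ≅ ker(∂_k) / im(∂_{k+1}) we obtain:

  H_0: rank C_0 − rank ∂_1 = 5 − 4 = 1, and the invariant factors of ∂_1 are all 1, so H_0 ≅ Z.
  H_1: rank ker ∂_1 − rank ∂_2 = (9 − 4) − 5 = 0, and the invariant factors of ∂_2 are all 1, so H_1 ≅ 0.
  H_2: rank ker ∂_2 − rank ∂_3 = (6 − 5) − 0 = 1, and there is no ∂_3, so H_2 ≅ Z.

As a check, the Euler characteristic is 5 − 9 + 6 = 2, which agrees with 1 − 0 + 1 = 2.
(K is a triangulation of the 2-sphere S^2.)

Hence the Betti numbers are b_0 = 1, b_1 = 0, b_2 = 1.

b_0 = 1, b_1 = 0, b_2 = 1.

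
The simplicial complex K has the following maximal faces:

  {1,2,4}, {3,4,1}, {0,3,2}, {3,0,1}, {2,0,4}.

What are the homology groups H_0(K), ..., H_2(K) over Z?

Take the total order 0 < 1 < 2 < 3 < 4 on the vertex set. Then K (dimension 2) consists of the simplices:

  0-simplices (5): [0], [1], [2], [3], [4]
  1-simplices (10): [0,1], [0,2], [0,3], [0,4], [1,2], [1,3], [1,4], [2,3], [2,4], [3,4]
  2-simplices (5): [0,1,3], [0,2,3], [0,2,4], [1,2,4], [1,3,4]

so the chain groups are C_0 ≅ Z^5, C_1 ≅ Z^10, C_2 ≅ Z^5.

Boundary ∂_1: C_1 → C_0 sends each edge [p,q] (with p < q) to q − p.
As a 5×10 matrix over Z this has rank 4, with invariant factors (1,1,1,1).

∂_2: C_2 → C_1 acts by ∂[p,q,r] = [q,r] − [p,r] + [p,q]. For instance
  ∂[1,3,4] = [3,4] − [1,4] + [1,3],
  ∂[0,2,4] = [2,4] − [0,4] + [0,2].
The 10×5 boundary matrix has rank 5 and Smith normal form diag(1,1,1,1,1).

From H_k ≅ ker(∂_k) / im(∂_{k+1}) we obtain:

  H_0: rank C_0 − rank ∂_1 = 5 − 4 = 1, and the invariant factors of ∂_1 are all 1, so H_0 ≅ Z.
  H_1: rank ker ∂_1 − rank ∂_2 = (10 − 4) − 5 = 1, and the invariant factors of ∂_2 are all 1, so H_1 ≅ Z.
  H_2: rank ker ∂_2 − rank ∂_3 = (5 − 5) − 0 = 0, and there is no ∂_3, so H_2 ≅ 0.

(K is a triangulation of the Möbius band.)

H_0 = Z,  H_1 = Z,  H_2 = 0.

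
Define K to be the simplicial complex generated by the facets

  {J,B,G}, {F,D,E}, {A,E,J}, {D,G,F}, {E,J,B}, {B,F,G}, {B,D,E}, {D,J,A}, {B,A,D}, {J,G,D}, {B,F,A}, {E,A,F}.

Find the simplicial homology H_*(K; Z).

H_0 ≅ Z,  H_1 ≅ Z/2,  H_2 = 0.

Take the total order A < B < D < E < F < G < J on the vertex set. Then K (dimension 2) consists of the simplices:

  0-simplices (7): A, B, D, E, F, G, J
  1-simplices (18): AB, AD, AE, AF, AJ, BD, BE, BF, BG, BJ, DE, DF, DG, DJ, EF, EJ, FG, GJ
  2-simplices (12): ABD, ABF, ADJ, AEF, AEJ, BDE, BEJ, BFG, BGJ, DEF, DFG, DGJ

giving chain groups C_0 ≅ Z^7, C_1 ≅ Z^18, C_2 ≅ Z^12.

Boundary ∂_1: C_1 → C_0 maps an edge to its endpoints' difference, ∂[p,q] = q − p. For instance
  ∂BJ = J − B.
This gives a 7×18 integer matrix of rank 6; reducing to Smith normal form yields diagonal entries (1,1,1,1,1,1).

∂_2: C_2 → C_1 maps a triangle to the signed sum of its edges. For instance
  ∂AEJ = EJ − AJ + AE,
  ∂ABF = BF − AF + AB.
As a 18×12 matrix over Z this has rank 12, with invariant factors (1,1,1,1,1,1,1,1,1,1,1,2).

Now H_k = ker ∂_k / im ∂_{k+1}, so:

  H_0: rank C_0 − rank ∂_1 = 7 − 6 = 1, and the invariant factors of ∂_1 are all 1, so H_0 ≅ Z.
  H_1: rank ker ∂_1 − rank ∂_2 = (18 − 6) − 12 = 0, and ∂_2 has invariant factor 2 > 1, so H_1 ≅ Z/2.
  H_2: rank ker ∂_2 − rank ∂_3 = (12 − 12) − 0 = 0, and there is no ∂_3, so H_2 ≅ 0.

As a check, the Euler characteristic is 7 − 18 + 12 = 1, which agrees with 1 − 0 + 0 = 1.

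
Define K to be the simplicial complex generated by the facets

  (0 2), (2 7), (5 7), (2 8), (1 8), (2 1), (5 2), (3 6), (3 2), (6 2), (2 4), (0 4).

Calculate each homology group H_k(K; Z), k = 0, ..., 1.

H_0 = Z,  H_1 = Z^4.

Order the vertices as 0 < 1 < 2 < 3 < 4 < 5 < 6 < 7 < 8. Listing each simplex with vertices in this order, K has dimension 1 with simplices:

  0-simplices (9): [0], [1], [2], [3], [4], [5], [6], [7], [8]
  1-simplices (12): [0,2], [0,4], [1,2], [1,8], [2,3], [2,4], [2,5], [2,6], [2,7], [2,8], [3,6], [5,7]

so the chain groups are C_0 ≅ Z^9, C_1 ≅ Z^12.

The boundary map ∂_1: C_1 → C_0 sends each edge [p,q] (with p < q) to q − p.
The 9×12 boundary matrix has rank 8 and Smith normal form diag(1,1,1,1,1,1,1,1).

Now H_k = ker ∂_k / im ∂_{k+1}, so:

  H_0: rank C_0 − rank ∂_1 = 9 − 8 = 1, and the invariant factors of ∂_1 are all 1, so H_0 = Z.
  H_1: rank ker ∂_1 − rank ∂_2 = (12 − 8) − 0 = 4, and there is no ∂_2, so H_1 = Z^4.

As a check, the Euler characteristic is 9 − 12 = -3, which agrees with 1 − 4 = -3.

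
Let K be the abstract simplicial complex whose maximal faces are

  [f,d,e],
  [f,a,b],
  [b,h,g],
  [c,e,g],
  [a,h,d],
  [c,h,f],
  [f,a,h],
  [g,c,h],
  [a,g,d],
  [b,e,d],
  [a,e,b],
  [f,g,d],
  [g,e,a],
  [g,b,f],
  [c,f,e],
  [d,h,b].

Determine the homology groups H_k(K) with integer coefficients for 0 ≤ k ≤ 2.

We work with the vertex ordering a < b < c < d < e < f < g < h. The simplices of K, each written with vertices in increasing order, are:

  0-simplices (8): a, b, c, d, e, f, g, h
  1-simplices (24): ab, ad, ae, af, ag, ah, bd, be, bf, bg, bh, ce, cf, cg, ch, de, df, dg, dh, ef, eg, fg, fh, gh
  2-simplices (16): abe, abf, adg, adh, aeg, afh, bde, bdh, bfg, bgh, cef, ceg, cfh, cgh, def, dfg

Hence C_0 ≅ Z^8, C_1 ≅ Z^24, C_2 ≅ Z^16.

Boundary ∂_1: C_1 → C_0 maps an edge to its endpoints' difference, ∂[p,q] = q − p. For instance
  ∂be = e − b.
The 8×24 boundary matrix has rank 7 and Smith normal form diag(1,1,1,1,1,1,1).

Boundary ∂_2: C_2 → C_1 sends each 2-simplex [p,q,r] to [q,r] − [p,r] + [p,q]. For instance
  ∂cgh = gh − ch + cg,
  ∂ceg = eg − cg + ce.
This gives a 24×16 integer matrix of rank 15; reducing to Smith normal form yields diagonal entries (1,1,1,1,1,1,1,1,1,1,1,1,1,1,1).

Reading off H_k = ker ∂_k / im ∂_{k+1}:

  H_0: rank C_0 − rank ∂_1 = 8 − 7 = 1, and the invariant factors of ∂_1 are all 1, so H_0 ≅ Z.
  H_1: rank ker ∂_1 − rank ∂_2 = (24 − 7) − 15 = 2, and the invariant factors of ∂_2 are all 1, so H_1 ≅ Z^2.
  H_2: rank ker ∂_2 − rank ∂_3 = (16 − 15) − 0 = 1, and there is no ∂_3, so H_2 ≅ Z.

(K is a triangulation of the torus T^2.)

H_0 = Z,  H_1 = Z^2,  H_2 = Z.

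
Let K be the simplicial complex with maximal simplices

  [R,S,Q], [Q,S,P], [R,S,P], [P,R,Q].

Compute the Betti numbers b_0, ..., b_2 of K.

b_0 = 1, b_1 = 0, b_2 = 1.

Order the vertices as P < Q < R < S. Listing each simplex with vertices in this order, K has dimension 2 with simplices:

  0-simplices (4): P, Q, R, S
  1-simplices (6): PQ, PR, PS, QR, QS, RS
  2-simplices (4): PQR, PQS, PRS, QRS

giving chain groups C_0 ≅ Z^4, C_1 ≅ Z^6, C_2 ≅ Z^4.

∂_1: C_1 → C_0 maps an edge to its endpoints' difference, ∂[p,q] = q − p. For instance
  ∂RS = S − R.
This gives a 4×6 integer matrix of rank 3; reducing to Smith normal form yields diagonal entries (1,1,1).

Boundary ∂_2: C_2 → C_1 sends each 2-simplex [p,q,r] to [q,r] − [p,r] + [p,q]. For instance
  ∂QRS = RS − QS + QR,
  ∂PRS = RS − PS + PR.
The 6×4 boundary matrix has rank 3 and Smith normal form diag(1,1,1).

From H_k ≅ ker(∂_k) / im(∂_{k+1}) we obtain:

  H_0: rank C_0 − rank ∂_1 = 4 − 3 = 1, and the invariant factors of ∂_1 are all 1, so H_0 ≅ Z.
  H_1: rank ker ∂_1 − rank ∂_2 = (6 − 3) − 3 = 0, and the invariant factors of ∂_2 are all 1, so H_1 ≅ 0.
  H_2: rank ker ∂_2 − rank ∂_3 = (4 − 3) − 0 = 1, and there is no ∂_3, so H_2 ≅ Z.

As a check, the Euler characteristic is 4 − 6 + 4 = 2, which agrees with 1 − 0 + 1 = 2.

Hence the Betti numbers are b_0 = 1, b_1 = 0, b_2 = 1.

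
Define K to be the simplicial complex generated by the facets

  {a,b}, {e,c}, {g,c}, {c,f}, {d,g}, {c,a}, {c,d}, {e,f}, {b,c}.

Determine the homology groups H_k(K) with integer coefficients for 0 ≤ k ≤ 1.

K has 7 vertices, 9 edges.
rank ∂_0 = 0, rank ∂_1 = 6 ⇒ b_0 = 7 − 0 − 6 = 1; all invariant factors of ∂_1 are 1 so no torsion. So H_0 = Z.
rank ∂_1 = 6, rank ∂_2 = 0 ⇒ b_1 = 9 − 6 − 0 = 3. So H_1 = Z^3.

H_0 = Z,  H_1 = Z^3.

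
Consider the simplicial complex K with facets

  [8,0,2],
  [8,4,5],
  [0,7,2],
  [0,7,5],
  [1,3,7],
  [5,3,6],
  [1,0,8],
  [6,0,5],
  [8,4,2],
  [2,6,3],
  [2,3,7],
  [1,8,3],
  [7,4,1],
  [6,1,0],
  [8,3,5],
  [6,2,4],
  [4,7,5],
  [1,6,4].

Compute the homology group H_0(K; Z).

H_0 ≅ Z.

Order the vertices as 0 < 1 < 2 < 3 < 4 < 5 < 6 < 7 < 8. Listing each simplex with vertices in this order, K has dimension 2 with simplices:

  0-simplices (9): [0], [1], [2], [3], [4], [5], [6], [7], [8]
  1-simplices (27): (27 of them)
  2-simplices (18): [0,1,6], [0,1,8], [0,2,7], [0,2,8], [0,5,6], [0,5,7], [1,3,7], [1,3,8], [1,4,6], [1,4,7], [2,3,6], [2,3,7], [2,4,6], [2,4,8], [3,5,6], [3,5,8], [4,5,7], [4,5,8]

giving chain groups C_0 ≅ Z^9, C_1 ≅ Z^27, C_2 ≅ Z^18.

The boundary map ∂_1: C_1 → C_0 is given by ∂[p,q] = [q] − [p]. For instance
  ∂[0,2] = [2] − [0].
The resulting 9×27 matrix has rank 8, and its Smith normal form has invariant factors (1,1,1,1,1,1,1,1).

∂_2: C_2 → C_1 acts by ∂[p,q,r] = [q,r] − [p,r] + [p,q]. For instance
  ∂[0,5,7] = [5,7] − [0,7] + [0,5],
  ∂[4,5,7] = [5,7] − [4,7] + [4,5].
The resulting 27×18 matrix has rank 17, and its Smith normal form has invariant factors (1,1,1,1,1,1,1,1,1,1,1,1,1,1,1,1,1).

Reading off H_k = ker ∂_k / im ∂_{k+1}:

  H_0: rank C_0 − rank ∂_1 = 9 − 8 = 1, and the invariant factors of ∂_1 are all 1, so H_0 ≅ Z.

(K is a triangulation of the torus T^2.)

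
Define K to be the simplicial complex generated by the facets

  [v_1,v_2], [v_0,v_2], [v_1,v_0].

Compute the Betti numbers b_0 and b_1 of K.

Fix the vertex order v_0 < v_1 < v_2 and write every simplex with vertices in increasing order. Then dim K = 1 and the simplices of K are:

  0-simplices (3): [v_0], [v_1], [v_2]
  1-simplices (3): [v_0,v_1], [v_0,v_2], [v_1,v_2]

so the chain groups are C_0 ≅ Z^3, C_1 ≅ Z^3.

Boundary ∂_1: C_1 → C_0 maps an edge to its endpoints' difference, ∂[p,q] = q − p. For instance
  ∂[v_0,v_2] = [v_2] − [v_0].
The 3×3 boundary matrix has rank 2 and Smith normal form diag(1,1).

Now H_k = ker ∂_k / im ∂_{k+1}, so:

  H_0: rank C_0 − rank ∂_1 = 3 − 2 = 1, and the invariant factors of ∂_1 are all 1, so H_0 = Z.
  H_1: rank ker ∂_1 − rank ∂_2 = (3 − 2) − 0 = 1, and there is no ∂_2, so H_1 = Z.

Hence the Betti numbers are b_0 = 1, b_1 = 1.

b_0 = 1, b_1 = 1.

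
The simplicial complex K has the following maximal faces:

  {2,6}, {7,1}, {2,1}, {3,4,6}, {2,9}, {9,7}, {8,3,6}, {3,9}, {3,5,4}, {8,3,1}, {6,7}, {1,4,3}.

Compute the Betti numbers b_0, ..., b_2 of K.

b_0 = 1, b_1 = 4, b_2 = 0.

Fix the vertex order 1 < 2 < 3 < 4 < 5 < 6 < 7 < 8 < 9 and write every simplex with vertices in increasing order. Then dim K = 2 and the simplices of K are:

  0-simplices (9): [1], [2], [3], [4], [5], [6], [7], [8], [9]
  1-simplices (17): [1,2], [1,3], [1,4], [1,7], [1,8], [2,6], [2,9], [3,4], [3,5], [3,6], [3,8], [3,9], [4,5], [4,6], [6,7], [6,8], [7,9]
  2-simplices (5): [1,3,4], [1,3,8], [3,4,5], [3,4,6], [3,6,8]

so the chain groups are C_0 ≅ Z^9, C_1 ≅ Z^17, C_2 ≅ Z^5.

The boundary map ∂_1: C_1 → C_0 is given by ∂[p,q] = [q] − [p].
The 9×17 boundary matrix has rank 8 and Smith normal form diag(1,1,1,1,1,1,1,1).

∂_2: C_2 → C_1 maps a triangle to the signed sum of its edges. For instance
  ∂[3,6,8] = [6,8] − [3,8] + [3,6],
  ∂[1,3,8] = [3,8] − [1,8] + [1,3].
The resulting 17×5 matrix has rank 5, and its Smith normal form has invariant factors (1,1,1,1,1).

From H_k ≅ ker(∂_k) / im(∂_{k+1}) we obtain:

  H_0: rank C_0 − rank ∂_1 = 9 − 8 = 1, and the invariant factors of ∂_1 are all 1, so H_0 = Z.
  H_1: rank ker ∂_1 − rank ∂_2 = (17 − 8) − 5 = 4, and the invariant factors of ∂_2 are all 1, so H_1 = Z^4.
  H_2: rank ker ∂_2 − rank ∂_3 = (5 − 5) − 0 = 0, and there is no ∂_3, so H_2 = 0.

As a check, the Euler characteristic is 9 − 17 + 5 = -3, which agrees with 1 − 4 + 0 = -3.

Hence the Betti numbers are b_0 = 1, b_1 = 4, b_2 = 0.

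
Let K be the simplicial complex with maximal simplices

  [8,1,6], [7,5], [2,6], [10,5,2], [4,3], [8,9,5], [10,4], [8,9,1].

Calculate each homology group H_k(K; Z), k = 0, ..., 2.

H_0 ≅ Z,  H_1 ≅ Z,  H_2 = 0.

K has 10 vertices, 14 edges, 4 triangles.
rank ∂_0 = 0, rank ∂_1 = 9 ⇒ b_0 = 10 − 0 − 9 = 1; all invariant factors of ∂_1 are 1 so no torsion. So H_0 = Z.
rank ∂_1 = 9, rank ∂_2 = 4 ⇒ b_1 = 14 − 9 − 4 = 1; all invariant factors of ∂_2 are 1 so no torsion. So H_1 = Z.
rank ∂_2 = 4, rank ∂_3 = 0 ⇒ b_2 = 4 − 4 − 0 = 0. So H_2 = 0.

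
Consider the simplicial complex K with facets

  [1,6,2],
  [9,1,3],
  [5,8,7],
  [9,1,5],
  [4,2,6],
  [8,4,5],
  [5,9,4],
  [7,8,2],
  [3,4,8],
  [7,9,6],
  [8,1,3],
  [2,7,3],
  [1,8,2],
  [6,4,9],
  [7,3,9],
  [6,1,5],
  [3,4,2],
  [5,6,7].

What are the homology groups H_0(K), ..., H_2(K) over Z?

H_0 = Z,  H_1 = Z ⊕ Z_2,  H_2 = 0.

We work with the vertex ordering 1 < 2 < 3 < 4 < 5 < 6 < 7 < 8 < 9. The simplices of K, each written with vertices in increasing order, are:

  0-simplices (9): [1], [2], [3], [4], [5], [6], [7], [8], [9]
  1-simplices (27): (27 of them)
  2-simplices (18): [1,2,6], [1,2,8], [1,3,8], [1,3,9], [1,5,6], [1,5,9], [2,3,4], [2,3,7], [2,4,6], [2,7,8], [3,4,8], [3,7,9], [4,5,8], [4,5,9], [4,6,9], [5,6,7], [5,7,8], [6,7,9]

Hence C_0 ≅ Z^9, C_1 ≅ Z^27, C_2 ≅ Z^18.

Boundary ∂_1: C_1 → C_0 sends each edge [p,q] (with p < q) to q − p. For instance
  ∂[1,2] = [2] − [1].
As a 9×27 matrix over Z this has rank 8, with invariant factors (1,1,1,1,1,1,1,1).

∂_2: C_2 → C_1 acts by ∂[p,q,r] = [q,r] − [p,r] + [p,q]. For instance
  ∂[1,5,6] = [5,6] − [1,6] + [1,5],
  ∂[5,6,7] = [6,7] − [5,7] + [5,6].
The resulting 27×18 matrix has rank 18, and its Smith normal form has invariant factors (1,1,1,1,1,1,1,1,1,1,1,1,1,1,1,1,1,2).

Computing H_k = (kernel of ∂_k) / (image of ∂_{k+1}):

  H_0: rank C_0 − rank ∂_1 = 9 − 8 = 1, and the invariant factors of ∂_1 are all 1, so H_0 = Z.
  H_1: rank ker ∂_1 − rank ∂_2 = (27 − 8) − 18 = 1, and ∂_2 has invariant factor 2 > 1, so H_1 = Z ⊕ Z_2.
  H_2: rank ker ∂_2 − rank ∂_3 = (18 − 18) − 0 = 0, and there is no ∂_3, so H_2 = 0.

As a check, the Euler characteristic is 9 − 27 + 18 = 0, which agrees with 1 − 1 + 0 = 0.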